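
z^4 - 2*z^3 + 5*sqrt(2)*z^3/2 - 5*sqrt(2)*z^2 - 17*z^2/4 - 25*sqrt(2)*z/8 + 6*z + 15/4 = (z - 5/2)*(z + 1/2)*(z - sqrt(2)/2)*(z + 3*sqrt(2))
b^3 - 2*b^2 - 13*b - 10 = (b - 5)*(b + 1)*(b + 2)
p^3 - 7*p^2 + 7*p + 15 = (p - 5)*(p - 3)*(p + 1)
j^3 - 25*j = j*(j - 5)*(j + 5)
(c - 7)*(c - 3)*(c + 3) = c^3 - 7*c^2 - 9*c + 63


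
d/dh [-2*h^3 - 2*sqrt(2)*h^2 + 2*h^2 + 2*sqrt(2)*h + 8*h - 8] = -6*h^2 - 4*sqrt(2)*h + 4*h + 2*sqrt(2) + 8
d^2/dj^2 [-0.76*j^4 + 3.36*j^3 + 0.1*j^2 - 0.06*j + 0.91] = -9.12*j^2 + 20.16*j + 0.2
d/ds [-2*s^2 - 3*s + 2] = -4*s - 3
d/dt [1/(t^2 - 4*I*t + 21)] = 2*(-t + 2*I)/(t^2 - 4*I*t + 21)^2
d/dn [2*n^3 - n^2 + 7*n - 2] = 6*n^2 - 2*n + 7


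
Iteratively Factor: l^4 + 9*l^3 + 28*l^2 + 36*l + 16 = (l + 2)*(l^3 + 7*l^2 + 14*l + 8) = (l + 2)^2*(l^2 + 5*l + 4) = (l + 1)*(l + 2)^2*(l + 4)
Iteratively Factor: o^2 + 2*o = (o + 2)*(o)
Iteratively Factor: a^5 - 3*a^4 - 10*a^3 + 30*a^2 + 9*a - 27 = (a + 3)*(a^4 - 6*a^3 + 8*a^2 + 6*a - 9) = (a - 3)*(a + 3)*(a^3 - 3*a^2 - a + 3) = (a - 3)*(a - 1)*(a + 3)*(a^2 - 2*a - 3) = (a - 3)*(a - 1)*(a + 1)*(a + 3)*(a - 3)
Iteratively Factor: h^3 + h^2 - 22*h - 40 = (h + 4)*(h^2 - 3*h - 10) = (h + 2)*(h + 4)*(h - 5)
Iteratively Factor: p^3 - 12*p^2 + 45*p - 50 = (p - 2)*(p^2 - 10*p + 25) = (p - 5)*(p - 2)*(p - 5)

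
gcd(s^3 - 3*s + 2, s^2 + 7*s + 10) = s + 2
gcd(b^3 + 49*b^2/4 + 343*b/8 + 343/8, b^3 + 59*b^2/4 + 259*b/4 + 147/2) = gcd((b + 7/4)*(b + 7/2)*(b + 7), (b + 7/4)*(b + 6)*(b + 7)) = b^2 + 35*b/4 + 49/4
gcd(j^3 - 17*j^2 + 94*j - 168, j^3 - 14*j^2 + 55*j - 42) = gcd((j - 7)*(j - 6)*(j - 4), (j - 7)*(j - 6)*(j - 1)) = j^2 - 13*j + 42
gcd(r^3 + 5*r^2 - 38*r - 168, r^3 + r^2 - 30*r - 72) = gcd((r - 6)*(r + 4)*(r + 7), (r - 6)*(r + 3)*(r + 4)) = r^2 - 2*r - 24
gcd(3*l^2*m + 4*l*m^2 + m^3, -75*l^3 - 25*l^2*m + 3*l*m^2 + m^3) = 3*l + m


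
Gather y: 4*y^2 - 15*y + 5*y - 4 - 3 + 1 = 4*y^2 - 10*y - 6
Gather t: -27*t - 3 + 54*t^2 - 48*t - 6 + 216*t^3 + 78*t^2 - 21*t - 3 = 216*t^3 + 132*t^2 - 96*t - 12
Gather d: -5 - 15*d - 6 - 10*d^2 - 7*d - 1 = -10*d^2 - 22*d - 12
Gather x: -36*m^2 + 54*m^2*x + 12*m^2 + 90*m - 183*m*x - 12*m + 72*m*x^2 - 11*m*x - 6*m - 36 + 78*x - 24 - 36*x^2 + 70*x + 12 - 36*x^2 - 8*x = -24*m^2 + 72*m + x^2*(72*m - 72) + x*(54*m^2 - 194*m + 140) - 48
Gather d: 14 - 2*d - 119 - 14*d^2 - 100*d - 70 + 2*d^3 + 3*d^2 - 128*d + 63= 2*d^3 - 11*d^2 - 230*d - 112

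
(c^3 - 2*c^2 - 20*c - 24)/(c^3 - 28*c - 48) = (c + 2)/(c + 4)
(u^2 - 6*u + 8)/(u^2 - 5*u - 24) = (-u^2 + 6*u - 8)/(-u^2 + 5*u + 24)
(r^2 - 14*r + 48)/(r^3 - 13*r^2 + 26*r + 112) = (r - 6)/(r^2 - 5*r - 14)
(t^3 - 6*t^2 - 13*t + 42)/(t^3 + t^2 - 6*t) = (t - 7)/t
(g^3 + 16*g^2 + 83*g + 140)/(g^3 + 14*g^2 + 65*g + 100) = (g + 7)/(g + 5)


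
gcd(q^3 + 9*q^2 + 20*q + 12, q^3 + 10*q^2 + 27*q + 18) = q^2 + 7*q + 6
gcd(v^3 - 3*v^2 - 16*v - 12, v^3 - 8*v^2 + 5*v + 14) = v + 1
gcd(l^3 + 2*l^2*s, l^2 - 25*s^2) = 1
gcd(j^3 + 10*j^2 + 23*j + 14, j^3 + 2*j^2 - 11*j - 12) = j + 1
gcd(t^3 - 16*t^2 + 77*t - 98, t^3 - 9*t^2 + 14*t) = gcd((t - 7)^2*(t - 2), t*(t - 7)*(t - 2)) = t^2 - 9*t + 14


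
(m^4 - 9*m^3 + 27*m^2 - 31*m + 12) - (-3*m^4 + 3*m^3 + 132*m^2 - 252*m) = 4*m^4 - 12*m^3 - 105*m^2 + 221*m + 12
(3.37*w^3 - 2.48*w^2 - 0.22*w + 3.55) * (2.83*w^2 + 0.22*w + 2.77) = 9.5371*w^5 - 6.277*w^4 + 8.1667*w^3 + 3.1285*w^2 + 0.1716*w + 9.8335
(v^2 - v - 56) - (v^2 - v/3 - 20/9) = -2*v/3 - 484/9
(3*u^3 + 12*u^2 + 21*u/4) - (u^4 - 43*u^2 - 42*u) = -u^4 + 3*u^3 + 55*u^2 + 189*u/4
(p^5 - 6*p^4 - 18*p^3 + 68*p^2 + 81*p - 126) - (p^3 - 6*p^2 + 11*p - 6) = p^5 - 6*p^4 - 19*p^3 + 74*p^2 + 70*p - 120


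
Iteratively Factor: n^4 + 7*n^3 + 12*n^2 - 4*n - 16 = (n + 4)*(n^3 + 3*n^2 - 4) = (n - 1)*(n + 4)*(n^2 + 4*n + 4) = (n - 1)*(n + 2)*(n + 4)*(n + 2)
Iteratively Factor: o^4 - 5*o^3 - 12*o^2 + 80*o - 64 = (o - 4)*(o^3 - o^2 - 16*o + 16) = (o - 4)*(o - 1)*(o^2 - 16) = (o - 4)^2*(o - 1)*(o + 4)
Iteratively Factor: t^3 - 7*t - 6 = (t - 3)*(t^2 + 3*t + 2) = (t - 3)*(t + 2)*(t + 1)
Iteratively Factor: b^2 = (b)*(b)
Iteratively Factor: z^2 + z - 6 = (z + 3)*(z - 2)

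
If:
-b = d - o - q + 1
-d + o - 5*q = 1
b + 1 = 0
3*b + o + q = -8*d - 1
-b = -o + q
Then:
No Solution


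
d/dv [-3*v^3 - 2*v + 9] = -9*v^2 - 2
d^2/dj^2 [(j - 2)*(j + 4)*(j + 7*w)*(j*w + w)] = 6*w*(2*j^2 + 7*j*w + 3*j + 7*w - 2)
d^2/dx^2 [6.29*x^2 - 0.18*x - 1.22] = 12.5800000000000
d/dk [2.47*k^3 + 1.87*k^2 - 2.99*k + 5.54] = 7.41*k^2 + 3.74*k - 2.99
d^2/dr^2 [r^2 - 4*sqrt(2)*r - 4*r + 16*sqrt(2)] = 2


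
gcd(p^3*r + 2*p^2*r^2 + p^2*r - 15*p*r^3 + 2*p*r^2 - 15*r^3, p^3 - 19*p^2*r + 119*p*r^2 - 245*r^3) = 1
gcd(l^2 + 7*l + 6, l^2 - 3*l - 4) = l + 1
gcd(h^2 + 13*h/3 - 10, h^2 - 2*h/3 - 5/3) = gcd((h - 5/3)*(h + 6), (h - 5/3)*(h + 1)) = h - 5/3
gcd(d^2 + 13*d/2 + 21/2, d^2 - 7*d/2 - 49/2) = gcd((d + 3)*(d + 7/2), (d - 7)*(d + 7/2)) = d + 7/2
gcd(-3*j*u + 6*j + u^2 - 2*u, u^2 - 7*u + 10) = u - 2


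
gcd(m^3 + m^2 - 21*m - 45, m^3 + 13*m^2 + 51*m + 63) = m^2 + 6*m + 9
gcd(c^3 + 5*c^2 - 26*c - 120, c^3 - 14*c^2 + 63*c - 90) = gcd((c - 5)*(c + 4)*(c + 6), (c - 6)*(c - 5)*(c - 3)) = c - 5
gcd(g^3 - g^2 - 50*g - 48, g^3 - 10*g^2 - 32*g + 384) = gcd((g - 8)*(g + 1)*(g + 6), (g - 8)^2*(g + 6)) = g^2 - 2*g - 48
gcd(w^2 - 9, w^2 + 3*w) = w + 3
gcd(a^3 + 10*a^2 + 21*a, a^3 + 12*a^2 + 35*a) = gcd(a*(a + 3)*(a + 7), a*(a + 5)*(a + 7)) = a^2 + 7*a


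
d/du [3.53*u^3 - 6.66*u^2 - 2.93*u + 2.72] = 10.59*u^2 - 13.32*u - 2.93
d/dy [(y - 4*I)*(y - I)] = 2*y - 5*I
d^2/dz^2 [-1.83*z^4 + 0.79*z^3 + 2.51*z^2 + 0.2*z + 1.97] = -21.96*z^2 + 4.74*z + 5.02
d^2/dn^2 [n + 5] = 0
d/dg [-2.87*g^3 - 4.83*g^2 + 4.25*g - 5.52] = -8.61*g^2 - 9.66*g + 4.25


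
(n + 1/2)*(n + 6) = n^2 + 13*n/2 + 3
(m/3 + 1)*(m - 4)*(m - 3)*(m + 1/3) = m^4/3 - 11*m^3/9 - 31*m^2/9 + 11*m + 4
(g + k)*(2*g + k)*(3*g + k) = 6*g^3 + 11*g^2*k + 6*g*k^2 + k^3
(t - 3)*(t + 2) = t^2 - t - 6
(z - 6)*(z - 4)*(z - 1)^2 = z^4 - 12*z^3 + 45*z^2 - 58*z + 24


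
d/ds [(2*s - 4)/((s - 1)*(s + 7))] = 2*(-s^2 + 4*s + 5)/(s^4 + 12*s^3 + 22*s^2 - 84*s + 49)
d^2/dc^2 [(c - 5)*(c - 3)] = 2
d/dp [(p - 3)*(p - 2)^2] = (p - 2)*(3*p - 8)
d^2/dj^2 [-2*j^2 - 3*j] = -4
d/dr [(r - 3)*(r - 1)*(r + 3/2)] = 3*r^2 - 5*r - 3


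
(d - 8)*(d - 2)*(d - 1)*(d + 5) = d^4 - 6*d^3 - 29*d^2 + 114*d - 80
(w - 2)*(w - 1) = w^2 - 3*w + 2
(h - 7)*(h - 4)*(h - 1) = h^3 - 12*h^2 + 39*h - 28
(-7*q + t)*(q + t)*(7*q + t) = -49*q^3 - 49*q^2*t + q*t^2 + t^3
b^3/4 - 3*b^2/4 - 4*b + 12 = (b/4 + 1)*(b - 4)*(b - 3)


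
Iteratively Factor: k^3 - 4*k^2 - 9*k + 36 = (k - 4)*(k^2 - 9) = (k - 4)*(k - 3)*(k + 3)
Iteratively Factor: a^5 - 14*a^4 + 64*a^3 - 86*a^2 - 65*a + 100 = (a - 4)*(a^4 - 10*a^3 + 24*a^2 + 10*a - 25) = (a - 5)*(a - 4)*(a^3 - 5*a^2 - a + 5) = (a - 5)^2*(a - 4)*(a^2 - 1) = (a - 5)^2*(a - 4)*(a + 1)*(a - 1)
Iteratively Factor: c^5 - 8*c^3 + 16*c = (c + 2)*(c^4 - 2*c^3 - 4*c^2 + 8*c) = (c - 2)*(c + 2)*(c^3 - 4*c) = c*(c - 2)*(c + 2)*(c^2 - 4) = c*(c - 2)*(c + 2)^2*(c - 2)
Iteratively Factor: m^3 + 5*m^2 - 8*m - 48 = (m + 4)*(m^2 + m - 12) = (m + 4)^2*(m - 3)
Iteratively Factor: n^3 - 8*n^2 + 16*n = (n - 4)*(n^2 - 4*n) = (n - 4)^2*(n)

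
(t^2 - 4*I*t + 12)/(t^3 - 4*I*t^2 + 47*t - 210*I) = (t + 2*I)/(t^2 + 2*I*t + 35)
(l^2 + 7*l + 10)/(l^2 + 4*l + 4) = (l + 5)/(l + 2)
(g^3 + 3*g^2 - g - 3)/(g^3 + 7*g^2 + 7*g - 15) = (g + 1)/(g + 5)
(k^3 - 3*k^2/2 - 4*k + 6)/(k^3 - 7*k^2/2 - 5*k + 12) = (k - 2)/(k - 4)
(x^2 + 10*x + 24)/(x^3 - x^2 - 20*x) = (x + 6)/(x*(x - 5))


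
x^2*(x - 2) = x^3 - 2*x^2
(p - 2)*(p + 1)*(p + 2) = p^3 + p^2 - 4*p - 4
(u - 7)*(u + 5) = u^2 - 2*u - 35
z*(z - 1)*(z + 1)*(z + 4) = z^4 + 4*z^3 - z^2 - 4*z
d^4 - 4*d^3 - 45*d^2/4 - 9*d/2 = d*(d - 6)*(d + 1/2)*(d + 3/2)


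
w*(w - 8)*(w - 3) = w^3 - 11*w^2 + 24*w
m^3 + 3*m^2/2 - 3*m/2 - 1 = (m - 1)*(m + 1/2)*(m + 2)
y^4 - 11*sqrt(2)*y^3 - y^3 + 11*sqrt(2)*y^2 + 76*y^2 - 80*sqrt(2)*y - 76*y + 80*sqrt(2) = (y - 1)*(y - 5*sqrt(2))*(y - 4*sqrt(2))*(y - 2*sqrt(2))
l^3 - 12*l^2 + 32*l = l*(l - 8)*(l - 4)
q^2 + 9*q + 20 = (q + 4)*(q + 5)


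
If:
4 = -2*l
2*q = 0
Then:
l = -2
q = 0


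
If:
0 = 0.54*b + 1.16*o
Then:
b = -2.14814814814815*o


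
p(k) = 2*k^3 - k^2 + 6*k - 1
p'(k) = 6*k^2 - 2*k + 6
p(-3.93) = -161.42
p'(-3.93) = 106.53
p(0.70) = 3.40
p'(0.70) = 7.54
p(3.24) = 75.97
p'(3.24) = 62.51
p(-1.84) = -27.88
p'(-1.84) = 29.99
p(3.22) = 74.72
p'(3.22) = 61.77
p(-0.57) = -5.12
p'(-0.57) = 9.09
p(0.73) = 3.63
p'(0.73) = 7.74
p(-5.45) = -387.16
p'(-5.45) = 195.12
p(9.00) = 1430.00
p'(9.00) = 474.00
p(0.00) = -1.00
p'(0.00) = 6.00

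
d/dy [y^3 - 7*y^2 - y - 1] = 3*y^2 - 14*y - 1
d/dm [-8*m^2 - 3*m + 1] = -16*m - 3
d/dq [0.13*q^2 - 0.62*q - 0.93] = 0.26*q - 0.62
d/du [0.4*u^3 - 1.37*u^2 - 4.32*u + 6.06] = 1.2*u^2 - 2.74*u - 4.32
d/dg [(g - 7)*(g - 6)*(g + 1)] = 3*g^2 - 24*g + 29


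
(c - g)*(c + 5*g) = c^2 + 4*c*g - 5*g^2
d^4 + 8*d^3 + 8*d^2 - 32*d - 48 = (d - 2)*(d + 2)^2*(d + 6)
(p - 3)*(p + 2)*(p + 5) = p^3 + 4*p^2 - 11*p - 30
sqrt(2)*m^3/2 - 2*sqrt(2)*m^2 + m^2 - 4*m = m*(m - 4)*(sqrt(2)*m/2 + 1)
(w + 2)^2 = w^2 + 4*w + 4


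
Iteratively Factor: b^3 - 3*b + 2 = (b + 2)*(b^2 - 2*b + 1) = (b - 1)*(b + 2)*(b - 1)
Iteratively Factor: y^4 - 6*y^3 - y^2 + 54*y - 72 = (y - 3)*(y^3 - 3*y^2 - 10*y + 24) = (y - 3)*(y - 2)*(y^2 - y - 12) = (y - 4)*(y - 3)*(y - 2)*(y + 3)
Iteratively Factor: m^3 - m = (m + 1)*(m^2 - m) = (m - 1)*(m + 1)*(m)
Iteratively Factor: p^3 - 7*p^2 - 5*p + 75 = (p - 5)*(p^2 - 2*p - 15) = (p - 5)^2*(p + 3)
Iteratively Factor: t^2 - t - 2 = (t - 2)*(t + 1)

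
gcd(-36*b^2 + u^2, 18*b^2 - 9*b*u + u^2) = -6*b + u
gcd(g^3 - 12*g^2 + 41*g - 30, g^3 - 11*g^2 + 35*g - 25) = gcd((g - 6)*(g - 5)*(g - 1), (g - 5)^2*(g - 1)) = g^2 - 6*g + 5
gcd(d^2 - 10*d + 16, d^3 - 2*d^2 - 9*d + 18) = d - 2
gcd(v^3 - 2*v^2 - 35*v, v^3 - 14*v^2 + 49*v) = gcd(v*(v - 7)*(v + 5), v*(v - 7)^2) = v^2 - 7*v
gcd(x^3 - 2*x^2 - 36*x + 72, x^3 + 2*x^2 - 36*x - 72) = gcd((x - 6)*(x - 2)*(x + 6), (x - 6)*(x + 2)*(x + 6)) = x^2 - 36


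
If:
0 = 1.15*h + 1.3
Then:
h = -1.13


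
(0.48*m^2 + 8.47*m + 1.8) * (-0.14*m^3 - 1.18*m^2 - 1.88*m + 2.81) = -0.0672*m^5 - 1.7522*m^4 - 11.149*m^3 - 16.6988*m^2 + 20.4167*m + 5.058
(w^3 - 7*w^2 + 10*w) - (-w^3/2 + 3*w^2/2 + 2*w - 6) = 3*w^3/2 - 17*w^2/2 + 8*w + 6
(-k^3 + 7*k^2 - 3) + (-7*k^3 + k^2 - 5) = -8*k^3 + 8*k^2 - 8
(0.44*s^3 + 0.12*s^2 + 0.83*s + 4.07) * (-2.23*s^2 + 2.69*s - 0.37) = -0.9812*s^5 + 0.916*s^4 - 1.6909*s^3 - 6.8878*s^2 + 10.6412*s - 1.5059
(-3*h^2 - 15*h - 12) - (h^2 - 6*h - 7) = -4*h^2 - 9*h - 5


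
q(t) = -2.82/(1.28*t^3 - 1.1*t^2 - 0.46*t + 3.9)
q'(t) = -2.82*(-3.84*t^2 + 2.2*t + 0.46)/(1.28*t^3 - 1.1*t^2 - 0.46*t + 3.9)^2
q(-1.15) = -2.74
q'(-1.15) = 19.09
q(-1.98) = 0.30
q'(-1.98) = 0.60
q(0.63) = -0.81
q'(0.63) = -0.07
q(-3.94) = 0.03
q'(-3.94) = 0.02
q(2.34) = -0.21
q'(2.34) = 0.25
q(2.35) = -0.21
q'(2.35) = 0.25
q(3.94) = -0.04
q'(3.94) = 0.04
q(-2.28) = 0.18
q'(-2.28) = 0.27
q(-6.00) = 0.01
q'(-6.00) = 0.00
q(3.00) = -0.10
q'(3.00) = 0.10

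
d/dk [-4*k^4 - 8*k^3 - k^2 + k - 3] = -16*k^3 - 24*k^2 - 2*k + 1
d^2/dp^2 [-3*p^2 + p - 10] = -6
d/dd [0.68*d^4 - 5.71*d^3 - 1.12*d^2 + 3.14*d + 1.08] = 2.72*d^3 - 17.13*d^2 - 2.24*d + 3.14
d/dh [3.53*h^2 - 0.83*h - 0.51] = 7.06*h - 0.83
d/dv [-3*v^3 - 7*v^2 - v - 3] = -9*v^2 - 14*v - 1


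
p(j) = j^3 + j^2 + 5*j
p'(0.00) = 5.00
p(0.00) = 0.00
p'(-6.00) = 101.00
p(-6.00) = -210.00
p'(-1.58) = 9.33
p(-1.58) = -9.35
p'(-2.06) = 13.61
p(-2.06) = -14.80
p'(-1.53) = 8.96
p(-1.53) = -8.89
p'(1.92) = 19.90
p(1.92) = 20.36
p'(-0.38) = 4.67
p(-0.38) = -1.81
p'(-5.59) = 87.56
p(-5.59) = -171.38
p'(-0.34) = 4.67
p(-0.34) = -1.62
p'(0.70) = 7.87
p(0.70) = 4.33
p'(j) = 3*j^2 + 2*j + 5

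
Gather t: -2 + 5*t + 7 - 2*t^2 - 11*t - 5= -2*t^2 - 6*t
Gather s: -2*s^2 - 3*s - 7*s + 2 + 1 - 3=-2*s^2 - 10*s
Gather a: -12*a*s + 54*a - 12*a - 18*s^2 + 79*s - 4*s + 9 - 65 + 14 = a*(42 - 12*s) - 18*s^2 + 75*s - 42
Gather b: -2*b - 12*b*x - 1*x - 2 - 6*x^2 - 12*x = b*(-12*x - 2) - 6*x^2 - 13*x - 2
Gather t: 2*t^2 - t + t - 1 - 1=2*t^2 - 2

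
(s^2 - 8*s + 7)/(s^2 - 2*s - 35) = (s - 1)/(s + 5)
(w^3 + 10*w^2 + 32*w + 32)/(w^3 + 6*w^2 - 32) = (w + 2)/(w - 2)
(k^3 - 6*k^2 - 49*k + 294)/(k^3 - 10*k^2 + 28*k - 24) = (k^2 - 49)/(k^2 - 4*k + 4)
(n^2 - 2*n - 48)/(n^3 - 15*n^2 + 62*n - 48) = (n + 6)/(n^2 - 7*n + 6)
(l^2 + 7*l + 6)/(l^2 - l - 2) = (l + 6)/(l - 2)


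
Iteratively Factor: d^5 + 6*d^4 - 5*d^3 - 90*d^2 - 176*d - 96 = (d + 2)*(d^4 + 4*d^3 - 13*d^2 - 64*d - 48) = (d + 1)*(d + 2)*(d^3 + 3*d^2 - 16*d - 48) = (d + 1)*(d + 2)*(d + 3)*(d^2 - 16) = (d + 1)*(d + 2)*(d + 3)*(d + 4)*(d - 4)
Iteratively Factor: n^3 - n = (n + 1)*(n^2 - n) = n*(n + 1)*(n - 1)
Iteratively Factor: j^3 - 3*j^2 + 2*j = (j)*(j^2 - 3*j + 2) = j*(j - 1)*(j - 2)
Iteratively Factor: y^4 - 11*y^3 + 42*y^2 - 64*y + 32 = (y - 4)*(y^3 - 7*y^2 + 14*y - 8) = (y - 4)^2*(y^2 - 3*y + 2) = (y - 4)^2*(y - 1)*(y - 2)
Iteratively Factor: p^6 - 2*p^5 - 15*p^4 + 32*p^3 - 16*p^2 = (p - 1)*(p^5 - p^4 - 16*p^3 + 16*p^2) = p*(p - 1)*(p^4 - p^3 - 16*p^2 + 16*p) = p^2*(p - 1)*(p^3 - p^2 - 16*p + 16) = p^2*(p - 1)*(p + 4)*(p^2 - 5*p + 4) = p^2*(p - 4)*(p - 1)*(p + 4)*(p - 1)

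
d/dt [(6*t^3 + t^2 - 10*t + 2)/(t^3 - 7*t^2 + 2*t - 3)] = (-43*t^4 + 44*t^3 - 128*t^2 + 22*t + 26)/(t^6 - 14*t^5 + 53*t^4 - 34*t^3 + 46*t^2 - 12*t + 9)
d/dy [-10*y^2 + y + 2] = 1 - 20*y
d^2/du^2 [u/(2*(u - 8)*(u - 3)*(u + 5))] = (3*u^5 - 18*u^4 + 67*u^3 - 720*u^2 + 2160*u + 3720)/(u^9 - 18*u^8 + 15*u^7 + 1260*u^6 - 4785*u^5 - 26658*u^4 + 147329*u^3 + 86760*u^2 - 1339200*u + 1728000)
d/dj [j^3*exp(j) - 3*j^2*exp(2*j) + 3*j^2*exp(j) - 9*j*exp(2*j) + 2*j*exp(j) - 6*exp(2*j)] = (j^3 - 6*j^2*exp(j) + 6*j^2 - 24*j*exp(j) + 8*j - 21*exp(j) + 2)*exp(j)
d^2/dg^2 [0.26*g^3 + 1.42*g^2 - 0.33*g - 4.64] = 1.56*g + 2.84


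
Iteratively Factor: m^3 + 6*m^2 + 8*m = (m + 2)*(m^2 + 4*m) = (m + 2)*(m + 4)*(m)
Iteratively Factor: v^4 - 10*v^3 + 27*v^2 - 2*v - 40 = (v + 1)*(v^3 - 11*v^2 + 38*v - 40) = (v - 5)*(v + 1)*(v^2 - 6*v + 8) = (v - 5)*(v - 2)*(v + 1)*(v - 4)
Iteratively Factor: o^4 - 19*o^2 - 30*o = (o)*(o^3 - 19*o - 30) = o*(o - 5)*(o^2 + 5*o + 6) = o*(o - 5)*(o + 2)*(o + 3)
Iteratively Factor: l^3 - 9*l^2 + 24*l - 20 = (l - 2)*(l^2 - 7*l + 10) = (l - 5)*(l - 2)*(l - 2)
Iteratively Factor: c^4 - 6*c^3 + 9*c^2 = (c - 3)*(c^3 - 3*c^2) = c*(c - 3)*(c^2 - 3*c) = c*(c - 3)^2*(c)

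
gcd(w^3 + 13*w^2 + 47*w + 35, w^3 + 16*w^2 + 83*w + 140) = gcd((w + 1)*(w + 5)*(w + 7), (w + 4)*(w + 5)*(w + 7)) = w^2 + 12*w + 35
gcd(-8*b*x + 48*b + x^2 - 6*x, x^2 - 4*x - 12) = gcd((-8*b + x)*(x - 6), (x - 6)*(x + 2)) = x - 6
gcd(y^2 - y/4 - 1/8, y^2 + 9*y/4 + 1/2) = y + 1/4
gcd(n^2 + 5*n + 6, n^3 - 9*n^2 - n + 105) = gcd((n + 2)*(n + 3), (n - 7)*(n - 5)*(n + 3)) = n + 3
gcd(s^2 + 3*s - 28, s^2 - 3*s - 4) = s - 4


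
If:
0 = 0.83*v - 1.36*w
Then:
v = 1.63855421686747*w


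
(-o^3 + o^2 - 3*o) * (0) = 0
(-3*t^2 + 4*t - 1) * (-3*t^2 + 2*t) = 9*t^4 - 18*t^3 + 11*t^2 - 2*t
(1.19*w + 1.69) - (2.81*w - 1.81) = 3.5 - 1.62*w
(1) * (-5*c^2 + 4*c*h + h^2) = -5*c^2 + 4*c*h + h^2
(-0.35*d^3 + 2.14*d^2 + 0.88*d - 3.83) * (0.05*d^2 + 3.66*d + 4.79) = -0.0175*d^5 - 1.174*d^4 + 6.1999*d^3 + 13.2799*d^2 - 9.8026*d - 18.3457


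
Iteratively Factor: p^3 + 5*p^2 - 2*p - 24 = (p - 2)*(p^2 + 7*p + 12) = (p - 2)*(p + 4)*(p + 3)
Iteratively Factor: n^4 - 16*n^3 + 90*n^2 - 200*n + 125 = (n - 5)*(n^3 - 11*n^2 + 35*n - 25) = (n - 5)^2*(n^2 - 6*n + 5) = (n - 5)^2*(n - 1)*(n - 5)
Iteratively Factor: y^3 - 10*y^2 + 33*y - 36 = (y - 3)*(y^2 - 7*y + 12) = (y - 4)*(y - 3)*(y - 3)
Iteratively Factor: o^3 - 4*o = (o + 2)*(o^2 - 2*o) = (o - 2)*(o + 2)*(o)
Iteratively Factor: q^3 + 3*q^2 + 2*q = (q)*(q^2 + 3*q + 2) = q*(q + 2)*(q + 1)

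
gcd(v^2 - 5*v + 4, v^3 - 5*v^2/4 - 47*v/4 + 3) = v - 4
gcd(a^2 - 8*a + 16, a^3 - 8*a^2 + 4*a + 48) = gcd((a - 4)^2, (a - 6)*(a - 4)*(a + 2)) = a - 4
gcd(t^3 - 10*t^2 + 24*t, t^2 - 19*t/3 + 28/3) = t - 4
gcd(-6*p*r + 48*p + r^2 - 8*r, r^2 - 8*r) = r - 8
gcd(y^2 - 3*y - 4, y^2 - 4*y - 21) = 1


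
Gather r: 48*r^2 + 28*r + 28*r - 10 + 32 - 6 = 48*r^2 + 56*r + 16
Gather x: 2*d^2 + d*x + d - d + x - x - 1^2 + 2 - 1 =2*d^2 + d*x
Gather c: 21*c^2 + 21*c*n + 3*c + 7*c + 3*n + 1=21*c^2 + c*(21*n + 10) + 3*n + 1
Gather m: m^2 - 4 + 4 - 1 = m^2 - 1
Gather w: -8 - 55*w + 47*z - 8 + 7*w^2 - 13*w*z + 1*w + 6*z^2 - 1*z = 7*w^2 + w*(-13*z - 54) + 6*z^2 + 46*z - 16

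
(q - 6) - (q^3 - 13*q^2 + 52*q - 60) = -q^3 + 13*q^2 - 51*q + 54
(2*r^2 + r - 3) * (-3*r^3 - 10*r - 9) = -6*r^5 - 3*r^4 - 11*r^3 - 28*r^2 + 21*r + 27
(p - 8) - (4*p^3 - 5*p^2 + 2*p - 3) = -4*p^3 + 5*p^2 - p - 5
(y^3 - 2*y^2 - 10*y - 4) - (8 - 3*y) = y^3 - 2*y^2 - 7*y - 12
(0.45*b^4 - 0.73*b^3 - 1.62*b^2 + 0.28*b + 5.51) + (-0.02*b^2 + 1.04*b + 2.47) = 0.45*b^4 - 0.73*b^3 - 1.64*b^2 + 1.32*b + 7.98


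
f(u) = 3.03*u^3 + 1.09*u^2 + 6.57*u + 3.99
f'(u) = 9.09*u^2 + 2.18*u + 6.57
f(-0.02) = 3.86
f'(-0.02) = 6.53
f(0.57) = 8.65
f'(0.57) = 10.77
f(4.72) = 377.90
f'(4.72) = 219.37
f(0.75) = 10.81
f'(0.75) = 13.32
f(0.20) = 5.37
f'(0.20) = 7.37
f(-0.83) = -2.44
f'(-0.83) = 11.02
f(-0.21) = 2.63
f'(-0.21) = 6.51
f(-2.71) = -66.11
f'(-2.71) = 67.42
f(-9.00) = -2175.72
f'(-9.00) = 723.24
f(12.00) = 5475.63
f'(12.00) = 1341.69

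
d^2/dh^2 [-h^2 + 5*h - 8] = -2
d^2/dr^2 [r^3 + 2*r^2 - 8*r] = 6*r + 4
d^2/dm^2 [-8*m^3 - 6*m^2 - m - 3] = -48*m - 12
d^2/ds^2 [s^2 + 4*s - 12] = 2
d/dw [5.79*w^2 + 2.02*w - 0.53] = 11.58*w + 2.02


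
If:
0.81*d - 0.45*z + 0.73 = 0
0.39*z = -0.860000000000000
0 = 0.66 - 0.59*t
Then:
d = -2.13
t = 1.12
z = -2.21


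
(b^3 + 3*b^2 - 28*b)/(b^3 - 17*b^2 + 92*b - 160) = b*(b + 7)/(b^2 - 13*b + 40)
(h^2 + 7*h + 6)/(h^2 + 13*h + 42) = (h + 1)/(h + 7)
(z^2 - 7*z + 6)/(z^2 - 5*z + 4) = (z - 6)/(z - 4)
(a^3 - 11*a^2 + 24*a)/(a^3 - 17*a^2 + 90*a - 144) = a/(a - 6)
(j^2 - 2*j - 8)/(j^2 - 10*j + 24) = (j + 2)/(j - 6)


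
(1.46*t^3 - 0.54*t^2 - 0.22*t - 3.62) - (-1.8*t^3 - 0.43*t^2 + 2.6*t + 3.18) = 3.26*t^3 - 0.11*t^2 - 2.82*t - 6.8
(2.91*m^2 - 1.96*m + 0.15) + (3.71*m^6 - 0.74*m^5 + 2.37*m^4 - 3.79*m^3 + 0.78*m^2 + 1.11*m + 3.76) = 3.71*m^6 - 0.74*m^5 + 2.37*m^4 - 3.79*m^3 + 3.69*m^2 - 0.85*m + 3.91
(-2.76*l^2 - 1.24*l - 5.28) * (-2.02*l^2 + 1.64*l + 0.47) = 5.5752*l^4 - 2.0216*l^3 + 7.3348*l^2 - 9.242*l - 2.4816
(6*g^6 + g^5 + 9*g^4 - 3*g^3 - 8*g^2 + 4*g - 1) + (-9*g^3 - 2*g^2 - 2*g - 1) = 6*g^6 + g^5 + 9*g^4 - 12*g^3 - 10*g^2 + 2*g - 2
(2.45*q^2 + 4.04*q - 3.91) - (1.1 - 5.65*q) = 2.45*q^2 + 9.69*q - 5.01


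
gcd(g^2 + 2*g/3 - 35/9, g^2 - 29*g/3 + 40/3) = g - 5/3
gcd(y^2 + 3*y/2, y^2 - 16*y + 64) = 1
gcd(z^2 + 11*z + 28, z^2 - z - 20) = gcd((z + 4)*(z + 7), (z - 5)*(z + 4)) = z + 4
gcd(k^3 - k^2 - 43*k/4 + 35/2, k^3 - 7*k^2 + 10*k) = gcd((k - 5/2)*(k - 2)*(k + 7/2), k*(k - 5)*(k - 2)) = k - 2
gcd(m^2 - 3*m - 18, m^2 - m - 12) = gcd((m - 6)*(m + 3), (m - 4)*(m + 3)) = m + 3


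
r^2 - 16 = (r - 4)*(r + 4)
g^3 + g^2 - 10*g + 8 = (g - 2)*(g - 1)*(g + 4)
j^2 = j^2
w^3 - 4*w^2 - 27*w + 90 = (w - 6)*(w - 3)*(w + 5)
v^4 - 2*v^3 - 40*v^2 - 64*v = v*(v - 8)*(v + 2)*(v + 4)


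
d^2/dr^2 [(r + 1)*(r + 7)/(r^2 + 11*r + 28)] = -6/(r^3 + 12*r^2 + 48*r + 64)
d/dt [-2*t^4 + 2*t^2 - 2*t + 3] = -8*t^3 + 4*t - 2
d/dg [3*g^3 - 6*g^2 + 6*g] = 9*g^2 - 12*g + 6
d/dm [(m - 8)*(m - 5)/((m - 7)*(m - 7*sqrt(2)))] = (-(m - 8)*(m - 7)*(m - 5) - (m - 8)*(m - 5)*(m - 7*sqrt(2)) + (m - 7)*(m - 7*sqrt(2))*(2*m - 13))/((m - 7)^2*(m - 7*sqrt(2))^2)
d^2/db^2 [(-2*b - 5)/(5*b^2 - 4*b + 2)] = 2*(-4*(2*b + 5)*(5*b - 2)^2 + (30*b + 17)*(5*b^2 - 4*b + 2))/(5*b^2 - 4*b + 2)^3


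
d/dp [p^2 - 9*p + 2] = 2*p - 9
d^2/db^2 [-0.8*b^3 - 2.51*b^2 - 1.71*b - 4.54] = -4.8*b - 5.02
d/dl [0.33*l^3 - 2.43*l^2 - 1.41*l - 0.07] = 0.99*l^2 - 4.86*l - 1.41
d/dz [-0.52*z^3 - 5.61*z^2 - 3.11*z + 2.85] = -1.56*z^2 - 11.22*z - 3.11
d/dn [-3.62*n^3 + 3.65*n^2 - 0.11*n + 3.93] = -10.86*n^2 + 7.3*n - 0.11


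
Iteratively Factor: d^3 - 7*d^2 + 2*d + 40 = (d - 4)*(d^2 - 3*d - 10) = (d - 5)*(d - 4)*(d + 2)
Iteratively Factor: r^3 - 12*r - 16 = (r + 2)*(r^2 - 2*r - 8) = (r - 4)*(r + 2)*(r + 2)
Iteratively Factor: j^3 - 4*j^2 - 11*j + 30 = (j + 3)*(j^2 - 7*j + 10) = (j - 2)*(j + 3)*(j - 5)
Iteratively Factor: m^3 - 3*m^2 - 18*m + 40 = (m - 2)*(m^2 - m - 20) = (m - 5)*(m - 2)*(m + 4)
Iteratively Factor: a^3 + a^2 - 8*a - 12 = (a + 2)*(a^2 - a - 6) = (a - 3)*(a + 2)*(a + 2)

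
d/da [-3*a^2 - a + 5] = -6*a - 1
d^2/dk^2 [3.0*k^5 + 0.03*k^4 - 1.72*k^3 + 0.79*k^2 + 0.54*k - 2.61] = 60.0*k^3 + 0.36*k^2 - 10.32*k + 1.58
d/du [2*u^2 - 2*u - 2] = 4*u - 2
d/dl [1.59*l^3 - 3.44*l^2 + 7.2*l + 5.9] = 4.77*l^2 - 6.88*l + 7.2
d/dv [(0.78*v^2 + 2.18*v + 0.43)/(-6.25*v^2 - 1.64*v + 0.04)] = (12.3458*v^2 + 5.4374*v + 0.7924)/(39.0625*v^4 + 20.5*v^3 + 2.1896*v^2 - 0.1312*v + 0.0016)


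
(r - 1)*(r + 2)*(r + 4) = r^3 + 5*r^2 + 2*r - 8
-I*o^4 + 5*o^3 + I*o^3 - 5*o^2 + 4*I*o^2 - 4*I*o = o*(o + I)*(o + 4*I)*(-I*o + I)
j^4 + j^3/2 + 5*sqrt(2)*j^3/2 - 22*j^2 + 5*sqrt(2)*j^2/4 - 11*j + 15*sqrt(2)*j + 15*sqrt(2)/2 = (j + 1/2)*(j - 3*sqrt(2)/2)*(j - sqrt(2))*(j + 5*sqrt(2))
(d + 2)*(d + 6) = d^2 + 8*d + 12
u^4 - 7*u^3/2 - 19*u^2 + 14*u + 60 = (u - 6)*(u - 2)*(u + 2)*(u + 5/2)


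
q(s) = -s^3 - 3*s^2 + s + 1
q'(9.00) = -296.00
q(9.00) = -962.00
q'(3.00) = -44.00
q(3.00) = -50.00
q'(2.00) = -23.00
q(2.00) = -17.00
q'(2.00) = -23.00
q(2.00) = -17.00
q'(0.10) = 0.37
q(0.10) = 1.07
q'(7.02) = -188.96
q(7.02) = -485.77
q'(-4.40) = -30.68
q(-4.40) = 23.70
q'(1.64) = -16.91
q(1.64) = -9.84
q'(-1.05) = 3.99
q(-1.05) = -2.20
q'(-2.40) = -1.88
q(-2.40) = -4.86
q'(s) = -3*s^2 - 6*s + 1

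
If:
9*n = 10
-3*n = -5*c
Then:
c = 2/3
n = 10/9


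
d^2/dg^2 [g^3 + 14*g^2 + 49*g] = 6*g + 28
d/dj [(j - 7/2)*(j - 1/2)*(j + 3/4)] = 3*j^2 - 13*j/2 - 5/4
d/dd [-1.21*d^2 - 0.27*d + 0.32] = -2.42*d - 0.27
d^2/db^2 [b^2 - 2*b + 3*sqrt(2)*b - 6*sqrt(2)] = 2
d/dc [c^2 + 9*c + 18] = 2*c + 9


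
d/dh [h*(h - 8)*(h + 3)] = 3*h^2 - 10*h - 24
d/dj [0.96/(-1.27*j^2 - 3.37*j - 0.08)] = (2.4384*j + 3.2352)/(1.27*j^2 + 3.37*j + 0.08)^2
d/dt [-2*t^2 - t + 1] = -4*t - 1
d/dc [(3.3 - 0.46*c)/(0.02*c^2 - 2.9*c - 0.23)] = (0.0092*c^2 - 0.132*c + 9.6758)/(0.0004*c^4 - 0.116*c^3 + 8.4008*c^2 + 1.334*c + 0.0529)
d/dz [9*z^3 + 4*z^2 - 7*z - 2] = 27*z^2 + 8*z - 7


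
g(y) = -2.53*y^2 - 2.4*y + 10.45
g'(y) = -5.06*y - 2.4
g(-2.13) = 4.08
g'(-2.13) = 8.38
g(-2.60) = -0.41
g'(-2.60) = 10.76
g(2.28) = -8.17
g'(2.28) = -13.94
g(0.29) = 9.54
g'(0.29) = -3.87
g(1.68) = -0.72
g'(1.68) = -10.90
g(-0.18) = 10.80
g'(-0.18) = -1.49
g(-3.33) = -9.61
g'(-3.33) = 14.45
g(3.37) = -26.37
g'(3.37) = -19.45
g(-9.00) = -172.88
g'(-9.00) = 43.14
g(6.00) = -95.03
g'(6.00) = -32.76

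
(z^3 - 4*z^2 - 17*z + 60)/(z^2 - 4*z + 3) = (z^2 - z - 20)/(z - 1)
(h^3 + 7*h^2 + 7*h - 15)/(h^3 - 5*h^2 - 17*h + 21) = (h + 5)/(h - 7)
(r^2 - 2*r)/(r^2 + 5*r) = (r - 2)/(r + 5)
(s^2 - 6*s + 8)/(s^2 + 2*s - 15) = (s^2 - 6*s + 8)/(s^2 + 2*s - 15)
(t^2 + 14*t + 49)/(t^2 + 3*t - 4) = (t^2 + 14*t + 49)/(t^2 + 3*t - 4)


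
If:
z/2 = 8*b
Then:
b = z/16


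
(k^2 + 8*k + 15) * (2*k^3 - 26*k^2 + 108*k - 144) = 2*k^5 - 10*k^4 - 70*k^3 + 330*k^2 + 468*k - 2160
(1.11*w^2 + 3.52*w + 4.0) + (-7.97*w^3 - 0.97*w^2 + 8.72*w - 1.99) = -7.97*w^3 + 0.14*w^2 + 12.24*w + 2.01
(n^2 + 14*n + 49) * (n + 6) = n^3 + 20*n^2 + 133*n + 294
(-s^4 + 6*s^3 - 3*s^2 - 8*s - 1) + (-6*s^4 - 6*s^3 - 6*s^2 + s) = -7*s^4 - 9*s^2 - 7*s - 1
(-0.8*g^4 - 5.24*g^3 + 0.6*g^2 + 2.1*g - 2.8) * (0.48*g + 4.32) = -0.384*g^5 - 5.9712*g^4 - 22.3488*g^3 + 3.6*g^2 + 7.728*g - 12.096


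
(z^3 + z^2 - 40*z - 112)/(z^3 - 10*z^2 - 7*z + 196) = (z + 4)/(z - 7)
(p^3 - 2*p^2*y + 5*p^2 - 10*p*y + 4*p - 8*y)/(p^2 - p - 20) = (p^2 - 2*p*y + p - 2*y)/(p - 5)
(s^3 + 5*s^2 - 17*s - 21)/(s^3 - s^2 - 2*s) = (s^2 + 4*s - 21)/(s*(s - 2))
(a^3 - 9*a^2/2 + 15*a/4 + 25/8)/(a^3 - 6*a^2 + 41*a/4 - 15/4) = (4*a^2 - 8*a - 5)/(2*(2*a^2 - 7*a + 3))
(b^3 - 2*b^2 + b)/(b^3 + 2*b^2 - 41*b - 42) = b*(b^2 - 2*b + 1)/(b^3 + 2*b^2 - 41*b - 42)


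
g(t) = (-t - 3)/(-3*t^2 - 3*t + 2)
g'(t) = (-t - 3)*(6*t + 3)/(-3*t^2 - 3*t + 2)^2 - 1/(-3*t^2 - 3*t + 2) = (3*t^2 + 3*t - 3*(t + 3)*(2*t + 1) - 2)/(3*t^2 + 3*t - 2)^2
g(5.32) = 0.08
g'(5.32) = -0.02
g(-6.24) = -0.03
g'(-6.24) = -0.00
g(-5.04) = -0.03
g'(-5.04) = 0.00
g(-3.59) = -0.02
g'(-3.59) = 0.02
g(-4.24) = -0.03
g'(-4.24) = 0.01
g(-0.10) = -1.28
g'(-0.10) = -1.79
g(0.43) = -22.09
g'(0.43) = -800.01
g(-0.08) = -1.31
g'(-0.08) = -1.94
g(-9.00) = -0.03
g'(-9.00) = 0.00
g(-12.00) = -0.02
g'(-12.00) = 0.00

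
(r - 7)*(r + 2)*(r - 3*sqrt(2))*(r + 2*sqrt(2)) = r^4 - 5*r^3 - sqrt(2)*r^3 - 26*r^2 + 5*sqrt(2)*r^2 + 14*sqrt(2)*r + 60*r + 168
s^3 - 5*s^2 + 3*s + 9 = (s - 3)^2*(s + 1)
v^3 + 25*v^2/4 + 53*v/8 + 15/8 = (v + 1/2)*(v + 3/4)*(v + 5)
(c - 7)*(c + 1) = c^2 - 6*c - 7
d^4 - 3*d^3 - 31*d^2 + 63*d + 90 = (d - 6)*(d - 3)*(d + 1)*(d + 5)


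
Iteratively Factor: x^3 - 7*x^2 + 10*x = (x)*(x^2 - 7*x + 10) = x*(x - 5)*(x - 2)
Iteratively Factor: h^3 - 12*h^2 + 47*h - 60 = (h - 3)*(h^2 - 9*h + 20) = (h - 5)*(h - 3)*(h - 4)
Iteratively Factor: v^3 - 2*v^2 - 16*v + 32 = (v - 2)*(v^2 - 16) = (v - 4)*(v - 2)*(v + 4)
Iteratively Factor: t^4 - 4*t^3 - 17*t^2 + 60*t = (t - 3)*(t^3 - t^2 - 20*t) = (t - 5)*(t - 3)*(t^2 + 4*t) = (t - 5)*(t - 3)*(t + 4)*(t)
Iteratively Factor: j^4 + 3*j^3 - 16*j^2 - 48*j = (j + 4)*(j^3 - j^2 - 12*j) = (j - 4)*(j + 4)*(j^2 + 3*j) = j*(j - 4)*(j + 4)*(j + 3)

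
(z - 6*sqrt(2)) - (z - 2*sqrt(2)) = -4*sqrt(2)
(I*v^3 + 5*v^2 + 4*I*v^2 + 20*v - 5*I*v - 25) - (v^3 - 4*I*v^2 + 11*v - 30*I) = -v^3 + I*v^3 + 5*v^2 + 8*I*v^2 + 9*v - 5*I*v - 25 + 30*I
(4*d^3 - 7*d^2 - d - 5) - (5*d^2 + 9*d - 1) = 4*d^3 - 12*d^2 - 10*d - 4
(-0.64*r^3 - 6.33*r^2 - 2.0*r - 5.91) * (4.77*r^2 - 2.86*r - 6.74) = -3.0528*r^5 - 28.3637*r^4 + 12.8774*r^3 + 20.1935*r^2 + 30.3826*r + 39.8334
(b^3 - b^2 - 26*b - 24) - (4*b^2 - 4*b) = b^3 - 5*b^2 - 22*b - 24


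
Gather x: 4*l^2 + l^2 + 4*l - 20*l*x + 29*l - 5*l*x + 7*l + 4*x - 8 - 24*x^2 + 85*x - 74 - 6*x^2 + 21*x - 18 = 5*l^2 + 40*l - 30*x^2 + x*(110 - 25*l) - 100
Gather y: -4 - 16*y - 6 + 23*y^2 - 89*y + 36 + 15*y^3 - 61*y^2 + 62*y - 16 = 15*y^3 - 38*y^2 - 43*y + 10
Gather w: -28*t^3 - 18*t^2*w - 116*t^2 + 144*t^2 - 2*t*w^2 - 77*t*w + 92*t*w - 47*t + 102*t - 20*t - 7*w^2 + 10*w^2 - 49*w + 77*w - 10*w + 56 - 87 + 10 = -28*t^3 + 28*t^2 + 35*t + w^2*(3 - 2*t) + w*(-18*t^2 + 15*t + 18) - 21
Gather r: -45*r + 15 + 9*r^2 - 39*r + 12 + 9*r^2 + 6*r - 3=18*r^2 - 78*r + 24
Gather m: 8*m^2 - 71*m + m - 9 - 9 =8*m^2 - 70*m - 18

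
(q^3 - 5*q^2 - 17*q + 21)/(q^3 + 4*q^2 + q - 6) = (q - 7)/(q + 2)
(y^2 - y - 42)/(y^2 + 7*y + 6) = (y - 7)/(y + 1)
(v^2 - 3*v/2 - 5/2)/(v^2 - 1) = (v - 5/2)/(v - 1)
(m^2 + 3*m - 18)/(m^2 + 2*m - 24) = (m - 3)/(m - 4)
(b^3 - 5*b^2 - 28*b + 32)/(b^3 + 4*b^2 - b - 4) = (b - 8)/(b + 1)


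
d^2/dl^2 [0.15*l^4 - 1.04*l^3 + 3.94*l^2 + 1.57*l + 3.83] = 1.8*l^2 - 6.24*l + 7.88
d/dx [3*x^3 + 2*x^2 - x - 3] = 9*x^2 + 4*x - 1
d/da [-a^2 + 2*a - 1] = 2 - 2*a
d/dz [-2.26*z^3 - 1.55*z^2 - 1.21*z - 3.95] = -6.78*z^2 - 3.1*z - 1.21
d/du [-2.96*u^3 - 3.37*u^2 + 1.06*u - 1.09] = -8.88*u^2 - 6.74*u + 1.06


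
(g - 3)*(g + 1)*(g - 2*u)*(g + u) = g^4 - g^3*u - 2*g^3 - 2*g^2*u^2 + 2*g^2*u - 3*g^2 + 4*g*u^2 + 3*g*u + 6*u^2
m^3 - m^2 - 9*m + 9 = (m - 3)*(m - 1)*(m + 3)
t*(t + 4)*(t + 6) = t^3 + 10*t^2 + 24*t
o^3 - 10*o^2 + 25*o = o*(o - 5)^2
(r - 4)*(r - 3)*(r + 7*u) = r^3 + 7*r^2*u - 7*r^2 - 49*r*u + 12*r + 84*u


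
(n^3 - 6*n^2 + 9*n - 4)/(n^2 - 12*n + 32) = (n^2 - 2*n + 1)/(n - 8)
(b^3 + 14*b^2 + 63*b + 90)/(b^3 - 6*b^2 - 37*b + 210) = (b^2 + 8*b + 15)/(b^2 - 12*b + 35)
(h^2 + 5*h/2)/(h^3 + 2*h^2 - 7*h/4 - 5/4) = 2*h/(2*h^2 - h - 1)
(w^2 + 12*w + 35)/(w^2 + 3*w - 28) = (w + 5)/(w - 4)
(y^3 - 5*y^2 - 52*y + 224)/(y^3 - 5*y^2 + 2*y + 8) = (y^2 - y - 56)/(y^2 - y - 2)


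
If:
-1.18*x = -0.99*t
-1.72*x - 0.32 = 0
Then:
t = -0.22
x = -0.19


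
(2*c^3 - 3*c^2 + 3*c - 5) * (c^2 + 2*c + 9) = 2*c^5 + c^4 + 15*c^3 - 26*c^2 + 17*c - 45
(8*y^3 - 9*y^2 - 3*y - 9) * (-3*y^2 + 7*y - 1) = -24*y^5 + 83*y^4 - 62*y^3 + 15*y^2 - 60*y + 9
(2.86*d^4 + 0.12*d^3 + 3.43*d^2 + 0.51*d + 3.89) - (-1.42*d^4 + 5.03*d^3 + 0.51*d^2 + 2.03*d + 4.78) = 4.28*d^4 - 4.91*d^3 + 2.92*d^2 - 1.52*d - 0.89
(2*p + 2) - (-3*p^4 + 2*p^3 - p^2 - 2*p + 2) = 3*p^4 - 2*p^3 + p^2 + 4*p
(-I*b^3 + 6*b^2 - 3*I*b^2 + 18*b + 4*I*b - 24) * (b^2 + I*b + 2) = -I*b^5 + 7*b^4 - 3*I*b^4 + 21*b^3 + 8*I*b^3 - 16*b^2 + 12*I*b^2 + 36*b - 16*I*b - 48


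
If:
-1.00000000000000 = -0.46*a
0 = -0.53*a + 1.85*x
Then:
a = 2.17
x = 0.62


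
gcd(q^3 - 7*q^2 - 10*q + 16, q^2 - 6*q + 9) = 1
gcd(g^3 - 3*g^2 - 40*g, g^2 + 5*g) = g^2 + 5*g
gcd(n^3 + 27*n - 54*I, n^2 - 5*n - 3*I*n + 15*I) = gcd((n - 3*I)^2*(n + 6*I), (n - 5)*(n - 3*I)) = n - 3*I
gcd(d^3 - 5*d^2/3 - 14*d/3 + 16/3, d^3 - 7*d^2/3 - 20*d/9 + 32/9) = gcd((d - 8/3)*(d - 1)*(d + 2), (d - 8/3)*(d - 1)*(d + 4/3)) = d^2 - 11*d/3 + 8/3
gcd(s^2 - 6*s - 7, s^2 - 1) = s + 1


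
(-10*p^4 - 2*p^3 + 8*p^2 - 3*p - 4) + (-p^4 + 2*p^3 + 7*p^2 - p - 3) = -11*p^4 + 15*p^2 - 4*p - 7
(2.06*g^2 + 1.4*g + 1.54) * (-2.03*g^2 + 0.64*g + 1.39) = -4.1818*g^4 - 1.5236*g^3 + 0.6332*g^2 + 2.9316*g + 2.1406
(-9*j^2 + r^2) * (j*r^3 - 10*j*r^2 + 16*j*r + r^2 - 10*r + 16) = -9*j^3*r^3 + 90*j^3*r^2 - 144*j^3*r - 9*j^2*r^2 + 90*j^2*r - 144*j^2 + j*r^5 - 10*j*r^4 + 16*j*r^3 + r^4 - 10*r^3 + 16*r^2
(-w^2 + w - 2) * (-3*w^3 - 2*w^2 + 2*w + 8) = 3*w^5 - w^4 + 2*w^3 - 2*w^2 + 4*w - 16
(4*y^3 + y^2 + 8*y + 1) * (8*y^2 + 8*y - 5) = 32*y^5 + 40*y^4 + 52*y^3 + 67*y^2 - 32*y - 5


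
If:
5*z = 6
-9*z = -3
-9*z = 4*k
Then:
No Solution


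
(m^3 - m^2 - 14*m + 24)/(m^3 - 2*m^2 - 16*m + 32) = (m - 3)/(m - 4)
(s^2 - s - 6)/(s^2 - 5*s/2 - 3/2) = 2*(s + 2)/(2*s + 1)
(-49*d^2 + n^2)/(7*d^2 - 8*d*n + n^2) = (-7*d - n)/(d - n)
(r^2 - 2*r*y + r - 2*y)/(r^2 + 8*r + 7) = (r - 2*y)/(r + 7)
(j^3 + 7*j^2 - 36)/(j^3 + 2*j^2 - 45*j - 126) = (j - 2)/(j - 7)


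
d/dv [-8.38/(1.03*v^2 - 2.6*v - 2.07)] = (17.2628*v - 21.788)/(-1.03*v^2 + 2.6*v + 2.07)^2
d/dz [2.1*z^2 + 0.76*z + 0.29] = 4.2*z + 0.76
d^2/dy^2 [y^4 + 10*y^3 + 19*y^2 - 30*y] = 12*y^2 + 60*y + 38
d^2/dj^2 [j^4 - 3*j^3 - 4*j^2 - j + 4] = 12*j^2 - 18*j - 8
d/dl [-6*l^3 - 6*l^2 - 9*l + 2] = -18*l^2 - 12*l - 9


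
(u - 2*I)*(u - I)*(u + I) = u^3 - 2*I*u^2 + u - 2*I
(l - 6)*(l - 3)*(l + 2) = l^3 - 7*l^2 + 36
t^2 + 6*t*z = t*(t + 6*z)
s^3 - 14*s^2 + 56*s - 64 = (s - 8)*(s - 4)*(s - 2)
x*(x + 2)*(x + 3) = x^3 + 5*x^2 + 6*x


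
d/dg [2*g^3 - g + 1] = 6*g^2 - 1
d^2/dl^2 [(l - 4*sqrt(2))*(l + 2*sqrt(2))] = 2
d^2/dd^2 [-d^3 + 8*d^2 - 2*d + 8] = 16 - 6*d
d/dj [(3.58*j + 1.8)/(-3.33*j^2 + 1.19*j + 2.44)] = (11.9214*j^2 + 11.988*j + 6.5932)/(11.0889*j^4 - 7.9254*j^3 - 14.8343*j^2 + 5.8072*j + 5.9536)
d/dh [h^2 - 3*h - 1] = 2*h - 3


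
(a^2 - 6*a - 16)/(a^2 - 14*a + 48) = (a + 2)/(a - 6)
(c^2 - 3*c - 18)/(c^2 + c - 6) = (c - 6)/(c - 2)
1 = 1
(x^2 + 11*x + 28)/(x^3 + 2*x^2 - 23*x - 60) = (x + 7)/(x^2 - 2*x - 15)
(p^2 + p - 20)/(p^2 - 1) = (p^2 + p - 20)/(p^2 - 1)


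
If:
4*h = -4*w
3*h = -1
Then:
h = -1/3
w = 1/3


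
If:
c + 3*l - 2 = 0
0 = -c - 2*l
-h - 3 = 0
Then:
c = -4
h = -3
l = 2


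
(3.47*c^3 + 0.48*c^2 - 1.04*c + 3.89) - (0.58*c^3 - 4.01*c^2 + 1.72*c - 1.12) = 2.89*c^3 + 4.49*c^2 - 2.76*c + 5.01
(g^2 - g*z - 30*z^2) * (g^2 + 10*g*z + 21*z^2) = g^4 + 9*g^3*z - 19*g^2*z^2 - 321*g*z^3 - 630*z^4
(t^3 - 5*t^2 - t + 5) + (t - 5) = t^3 - 5*t^2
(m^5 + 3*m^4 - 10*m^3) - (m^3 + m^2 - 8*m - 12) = m^5 + 3*m^4 - 11*m^3 - m^2 + 8*m + 12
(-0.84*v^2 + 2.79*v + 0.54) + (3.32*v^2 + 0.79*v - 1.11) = 2.48*v^2 + 3.58*v - 0.57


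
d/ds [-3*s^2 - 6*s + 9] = -6*s - 6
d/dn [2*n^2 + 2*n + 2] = 4*n + 2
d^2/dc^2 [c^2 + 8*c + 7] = 2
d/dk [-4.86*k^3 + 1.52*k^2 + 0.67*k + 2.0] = -14.58*k^2 + 3.04*k + 0.67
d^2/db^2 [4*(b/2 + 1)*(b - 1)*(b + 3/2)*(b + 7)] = 24*b^2 + 114*b + 68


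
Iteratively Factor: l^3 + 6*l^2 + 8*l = (l)*(l^2 + 6*l + 8) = l*(l + 2)*(l + 4)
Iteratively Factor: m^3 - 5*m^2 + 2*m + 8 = (m - 4)*(m^2 - m - 2) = (m - 4)*(m + 1)*(m - 2)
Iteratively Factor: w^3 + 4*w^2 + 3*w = (w + 3)*(w^2 + w) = (w + 1)*(w + 3)*(w)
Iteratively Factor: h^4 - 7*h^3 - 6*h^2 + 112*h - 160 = (h - 5)*(h^3 - 2*h^2 - 16*h + 32) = (h - 5)*(h - 2)*(h^2 - 16) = (h - 5)*(h - 4)*(h - 2)*(h + 4)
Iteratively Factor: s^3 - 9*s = (s)*(s^2 - 9) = s*(s - 3)*(s + 3)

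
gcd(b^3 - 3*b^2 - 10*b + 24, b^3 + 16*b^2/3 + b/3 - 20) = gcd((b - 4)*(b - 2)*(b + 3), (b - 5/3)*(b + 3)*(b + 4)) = b + 3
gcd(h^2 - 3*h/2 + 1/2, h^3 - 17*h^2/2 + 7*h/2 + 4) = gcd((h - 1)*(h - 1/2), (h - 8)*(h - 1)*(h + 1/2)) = h - 1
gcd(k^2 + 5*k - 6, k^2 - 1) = k - 1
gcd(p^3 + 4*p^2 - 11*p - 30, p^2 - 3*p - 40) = p + 5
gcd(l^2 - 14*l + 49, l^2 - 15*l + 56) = l - 7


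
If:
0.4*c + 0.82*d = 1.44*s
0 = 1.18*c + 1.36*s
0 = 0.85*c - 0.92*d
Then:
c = 0.00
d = 0.00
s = 0.00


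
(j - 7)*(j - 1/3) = j^2 - 22*j/3 + 7/3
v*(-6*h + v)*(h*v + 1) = -6*h^2*v^2 + h*v^3 - 6*h*v + v^2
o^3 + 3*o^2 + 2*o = o*(o + 1)*(o + 2)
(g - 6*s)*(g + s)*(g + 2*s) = g^3 - 3*g^2*s - 16*g*s^2 - 12*s^3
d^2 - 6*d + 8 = (d - 4)*(d - 2)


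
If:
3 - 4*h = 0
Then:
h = 3/4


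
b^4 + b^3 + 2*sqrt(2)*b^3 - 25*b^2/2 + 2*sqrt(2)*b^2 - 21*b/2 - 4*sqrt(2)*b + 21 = (b - 1)*(b + 2)*(b - 3*sqrt(2)/2)*(b + 7*sqrt(2)/2)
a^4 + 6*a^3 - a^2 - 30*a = a*(a - 2)*(a + 3)*(a + 5)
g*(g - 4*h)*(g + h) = g^3 - 3*g^2*h - 4*g*h^2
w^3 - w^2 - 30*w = w*(w - 6)*(w + 5)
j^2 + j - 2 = (j - 1)*(j + 2)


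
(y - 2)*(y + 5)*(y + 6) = y^3 + 9*y^2 + 8*y - 60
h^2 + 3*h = h*(h + 3)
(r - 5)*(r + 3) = r^2 - 2*r - 15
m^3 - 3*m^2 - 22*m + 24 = (m - 6)*(m - 1)*(m + 4)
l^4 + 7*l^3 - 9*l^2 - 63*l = l*(l - 3)*(l + 3)*(l + 7)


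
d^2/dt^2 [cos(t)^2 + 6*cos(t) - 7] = -6*cos(t) - 2*cos(2*t)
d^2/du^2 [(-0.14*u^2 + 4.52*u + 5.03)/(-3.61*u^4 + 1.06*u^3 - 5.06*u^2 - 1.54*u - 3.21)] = (10.946964*u^8 - 710.075448*u^7 - 1039.089588*u^6 + 42.2319240000004*u^5 - 1463.0115*u^4 + 1125.645424*u^3 - 222.193908*u^2 + 102.634212*u + 187.115744)/(47.045881*u^12 - 41.442078*u^11 + 209.995866*u^10 - 57.15829*u^9 + 384.484575*u^8 + 18.854652*u^7 + 468.313964*u^6 + 114.518052*u^5 + 362.716935*u^4 + 120.96685*u^3 + 179.254746*u^2 + 47.604942*u + 33.076161)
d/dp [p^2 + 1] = 2*p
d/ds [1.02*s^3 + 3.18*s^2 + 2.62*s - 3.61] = 3.06*s^2 + 6.36*s + 2.62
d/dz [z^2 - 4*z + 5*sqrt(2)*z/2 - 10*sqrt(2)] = 2*z - 4 + 5*sqrt(2)/2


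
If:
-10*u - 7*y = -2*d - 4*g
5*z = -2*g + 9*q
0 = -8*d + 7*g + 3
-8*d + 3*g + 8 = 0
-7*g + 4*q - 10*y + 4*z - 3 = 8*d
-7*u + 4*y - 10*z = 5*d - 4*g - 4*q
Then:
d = 47/32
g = 5/4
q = -25595/4032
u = 68/9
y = -1391/144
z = -5343/448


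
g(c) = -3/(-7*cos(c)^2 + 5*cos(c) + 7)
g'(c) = -3*(-14*sin(c)*cos(c) + 5*sin(c))/(-7*cos(c)^2 + 5*cos(c) + 7)^2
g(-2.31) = -6.60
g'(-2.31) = 154.96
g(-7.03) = -0.43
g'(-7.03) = -0.23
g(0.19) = -0.58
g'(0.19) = 0.19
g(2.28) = -3.87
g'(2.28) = -53.49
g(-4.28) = -0.82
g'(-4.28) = -2.19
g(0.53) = -0.49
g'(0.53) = 0.29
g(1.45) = -0.40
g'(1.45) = -0.18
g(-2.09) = -1.07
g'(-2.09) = 3.98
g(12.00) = -0.48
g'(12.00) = -0.28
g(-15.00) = 3.58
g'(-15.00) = 43.40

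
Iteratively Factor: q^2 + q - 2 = (q + 2)*(q - 1)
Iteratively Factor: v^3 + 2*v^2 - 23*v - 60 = (v - 5)*(v^2 + 7*v + 12) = (v - 5)*(v + 3)*(v + 4)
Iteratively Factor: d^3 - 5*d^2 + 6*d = (d)*(d^2 - 5*d + 6) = d*(d - 3)*(d - 2)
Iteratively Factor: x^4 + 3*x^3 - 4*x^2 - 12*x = (x + 3)*(x^3 - 4*x) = (x + 2)*(x + 3)*(x^2 - 2*x) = x*(x + 2)*(x + 3)*(x - 2)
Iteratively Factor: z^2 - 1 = (z + 1)*(z - 1)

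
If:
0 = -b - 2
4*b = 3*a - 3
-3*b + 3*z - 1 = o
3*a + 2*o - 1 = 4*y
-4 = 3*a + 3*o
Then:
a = -5/3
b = -2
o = 1/3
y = -4/3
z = -14/9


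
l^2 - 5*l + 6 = (l - 3)*(l - 2)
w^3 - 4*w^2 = w^2*(w - 4)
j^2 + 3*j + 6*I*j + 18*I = (j + 3)*(j + 6*I)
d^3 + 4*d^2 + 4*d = d*(d + 2)^2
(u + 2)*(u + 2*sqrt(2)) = u^2 + 2*u + 2*sqrt(2)*u + 4*sqrt(2)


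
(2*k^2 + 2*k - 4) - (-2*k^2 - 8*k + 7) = 4*k^2 + 10*k - 11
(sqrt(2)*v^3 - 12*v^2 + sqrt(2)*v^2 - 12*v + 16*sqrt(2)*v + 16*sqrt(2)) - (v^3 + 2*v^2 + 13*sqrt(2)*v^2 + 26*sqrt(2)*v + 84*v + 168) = -v^3 + sqrt(2)*v^3 - 12*sqrt(2)*v^2 - 14*v^2 - 96*v - 10*sqrt(2)*v - 168 + 16*sqrt(2)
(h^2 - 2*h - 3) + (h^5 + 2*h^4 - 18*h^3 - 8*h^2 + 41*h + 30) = h^5 + 2*h^4 - 18*h^3 - 7*h^2 + 39*h + 27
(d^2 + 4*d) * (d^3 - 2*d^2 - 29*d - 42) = d^5 + 2*d^4 - 37*d^3 - 158*d^2 - 168*d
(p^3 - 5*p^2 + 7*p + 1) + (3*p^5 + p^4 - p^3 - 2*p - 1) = 3*p^5 + p^4 - 5*p^2 + 5*p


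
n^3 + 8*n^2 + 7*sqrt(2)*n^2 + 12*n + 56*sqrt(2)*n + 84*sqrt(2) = (n + 2)*(n + 6)*(n + 7*sqrt(2))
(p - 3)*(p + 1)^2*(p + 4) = p^4 + 3*p^3 - 9*p^2 - 23*p - 12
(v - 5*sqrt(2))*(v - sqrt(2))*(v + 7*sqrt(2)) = v^3 + sqrt(2)*v^2 - 74*v + 70*sqrt(2)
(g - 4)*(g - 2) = g^2 - 6*g + 8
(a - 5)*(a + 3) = a^2 - 2*a - 15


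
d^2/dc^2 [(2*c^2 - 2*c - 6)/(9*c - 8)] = -1004/(729*c^3 - 1944*c^2 + 1728*c - 512)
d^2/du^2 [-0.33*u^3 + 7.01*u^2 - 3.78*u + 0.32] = 14.02 - 1.98*u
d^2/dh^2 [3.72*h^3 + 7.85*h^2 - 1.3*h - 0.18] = 22.32*h + 15.7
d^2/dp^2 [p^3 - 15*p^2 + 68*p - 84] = 6*p - 30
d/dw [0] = 0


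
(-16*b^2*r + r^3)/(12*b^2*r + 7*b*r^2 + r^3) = (-4*b + r)/(3*b + r)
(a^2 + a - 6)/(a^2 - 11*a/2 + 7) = 2*(a + 3)/(2*a - 7)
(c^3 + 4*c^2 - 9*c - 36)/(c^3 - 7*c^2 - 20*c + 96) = (c + 3)/(c - 8)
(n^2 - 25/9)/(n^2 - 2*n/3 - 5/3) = (n + 5/3)/(n + 1)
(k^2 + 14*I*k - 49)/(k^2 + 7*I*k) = (k + 7*I)/k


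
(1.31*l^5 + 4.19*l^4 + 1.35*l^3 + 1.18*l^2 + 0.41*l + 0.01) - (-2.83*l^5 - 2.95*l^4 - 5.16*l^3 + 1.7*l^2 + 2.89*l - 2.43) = 4.14*l^5 + 7.14*l^4 + 6.51*l^3 - 0.52*l^2 - 2.48*l + 2.44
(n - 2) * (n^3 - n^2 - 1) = n^4 - 3*n^3 + 2*n^2 - n + 2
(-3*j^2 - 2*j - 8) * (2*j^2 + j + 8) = -6*j^4 - 7*j^3 - 42*j^2 - 24*j - 64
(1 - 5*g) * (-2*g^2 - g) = 10*g^3 + 3*g^2 - g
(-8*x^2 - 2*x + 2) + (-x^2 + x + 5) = -9*x^2 - x + 7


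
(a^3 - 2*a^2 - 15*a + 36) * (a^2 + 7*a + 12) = a^5 + 5*a^4 - 17*a^3 - 93*a^2 + 72*a + 432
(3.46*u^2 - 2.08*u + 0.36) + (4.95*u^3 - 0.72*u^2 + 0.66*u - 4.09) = 4.95*u^3 + 2.74*u^2 - 1.42*u - 3.73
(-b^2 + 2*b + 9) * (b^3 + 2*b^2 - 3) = -b^5 + 13*b^3 + 21*b^2 - 6*b - 27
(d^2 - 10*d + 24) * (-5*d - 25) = -5*d^3 + 25*d^2 + 130*d - 600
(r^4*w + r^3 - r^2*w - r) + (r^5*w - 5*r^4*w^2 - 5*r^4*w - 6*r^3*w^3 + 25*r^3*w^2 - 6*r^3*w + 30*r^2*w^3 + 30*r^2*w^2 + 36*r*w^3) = r^5*w - 5*r^4*w^2 - 4*r^4*w - 6*r^3*w^3 + 25*r^3*w^2 - 6*r^3*w + r^3 + 30*r^2*w^3 + 30*r^2*w^2 - r^2*w + 36*r*w^3 - r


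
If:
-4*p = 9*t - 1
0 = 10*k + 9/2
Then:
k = -9/20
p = 1/4 - 9*t/4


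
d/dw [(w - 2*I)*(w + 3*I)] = 2*w + I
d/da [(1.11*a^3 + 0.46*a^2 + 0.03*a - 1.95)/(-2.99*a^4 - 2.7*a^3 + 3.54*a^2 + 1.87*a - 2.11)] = (3.3189*a^6 + 2.7508*a^5 + 5.4405*a^4 - 19.0086*a^3 - 22.0673*a^2 + 11.8648*a + 3.5832)/(8.9401*a^8 + 16.146*a^7 - 13.8792*a^6 - 30.2986*a^5 + 15.0514*a^4 + 24.6336*a^3 - 11.4419*a^2 - 7.8914*a + 4.4521)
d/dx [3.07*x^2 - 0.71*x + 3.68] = 6.14*x - 0.71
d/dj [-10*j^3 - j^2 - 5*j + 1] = -30*j^2 - 2*j - 5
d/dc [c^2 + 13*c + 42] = 2*c + 13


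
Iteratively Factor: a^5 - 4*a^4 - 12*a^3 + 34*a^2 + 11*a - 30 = (a + 1)*(a^4 - 5*a^3 - 7*a^2 + 41*a - 30) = (a - 1)*(a + 1)*(a^3 - 4*a^2 - 11*a + 30) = (a - 5)*(a - 1)*(a + 1)*(a^2 + a - 6) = (a - 5)*(a - 2)*(a - 1)*(a + 1)*(a + 3)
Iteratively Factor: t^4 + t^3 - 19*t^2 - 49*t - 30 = (t + 2)*(t^3 - t^2 - 17*t - 15) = (t + 1)*(t + 2)*(t^2 - 2*t - 15) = (t + 1)*(t + 2)*(t + 3)*(t - 5)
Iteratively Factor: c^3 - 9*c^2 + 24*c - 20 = (c - 2)*(c^2 - 7*c + 10) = (c - 2)^2*(c - 5)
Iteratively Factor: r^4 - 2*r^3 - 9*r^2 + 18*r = (r + 3)*(r^3 - 5*r^2 + 6*r) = (r - 3)*(r + 3)*(r^2 - 2*r) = (r - 3)*(r - 2)*(r + 3)*(r)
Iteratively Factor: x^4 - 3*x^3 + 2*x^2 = (x - 2)*(x^3 - x^2) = x*(x - 2)*(x^2 - x) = x^2*(x - 2)*(x - 1)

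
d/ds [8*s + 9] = 8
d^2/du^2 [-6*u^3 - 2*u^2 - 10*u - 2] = -36*u - 4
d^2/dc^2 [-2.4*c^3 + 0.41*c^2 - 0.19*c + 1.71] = 0.82 - 14.4*c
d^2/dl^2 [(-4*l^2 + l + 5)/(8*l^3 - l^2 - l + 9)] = 2*(-256*l^6 + 192*l^5 + 1800*l^4 + 1709*l^3 - 645*l^2 - 1038*l - 265)/(512*l^9 - 192*l^8 - 168*l^7 + 1775*l^6 - 411*l^5 - 408*l^4 + 1997*l^3 - 216*l^2 - 243*l + 729)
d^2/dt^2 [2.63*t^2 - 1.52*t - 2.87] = 5.26000000000000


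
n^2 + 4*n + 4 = (n + 2)^2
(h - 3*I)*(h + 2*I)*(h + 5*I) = h^3 + 4*I*h^2 + 11*h + 30*I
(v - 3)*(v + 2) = v^2 - v - 6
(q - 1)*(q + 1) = q^2 - 1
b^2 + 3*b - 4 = (b - 1)*(b + 4)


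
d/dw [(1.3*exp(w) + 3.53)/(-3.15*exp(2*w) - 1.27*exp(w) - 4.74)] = (4.095*exp(2*w) + 22.239*exp(w) - 1.6789)*exp(w)/(9.9225*exp(4*w) + 8.001*exp(3*w) + 31.4749*exp(2*w) + 12.0396*exp(w) + 22.4676)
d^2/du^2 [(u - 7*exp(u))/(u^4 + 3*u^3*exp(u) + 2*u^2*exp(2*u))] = 2*(-5*u^6*exp(u) + 11*u^5*exp(2*u) + 40*u^5*exp(u) + 6*u^5 + 51*u^4*exp(3*u) + 80*u^4*exp(2*u) - 46*u^4*exp(u) + 29*u^3*exp(4*u) - 48*u^3*exp(3*u) - 282*u^3*exp(2*u) - 14*u^2*exp(5*u) - 160*u^2*exp(4*u) - 486*u^2*exp(3*u) - 56*u*exp(5*u) - 332*u*exp(4*u) - 84*exp(5*u))/(u^4*(u^6 + 9*u^5*exp(u) + 33*u^4*exp(2*u) + 63*u^3*exp(3*u) + 66*u^2*exp(4*u) + 36*u*exp(5*u) + 8*exp(6*u)))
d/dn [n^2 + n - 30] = 2*n + 1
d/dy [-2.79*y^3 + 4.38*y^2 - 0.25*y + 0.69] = -8.37*y^2 + 8.76*y - 0.25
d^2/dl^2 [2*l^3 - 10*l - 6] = 12*l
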